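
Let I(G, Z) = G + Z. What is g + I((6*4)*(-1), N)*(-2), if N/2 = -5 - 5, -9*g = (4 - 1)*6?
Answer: 86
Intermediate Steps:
g = -2 (g = -(4 - 1)*6/9 = -6/3 = -⅑*18 = -2)
N = -20 (N = 2*(-5 - 5) = 2*(-10) = -20)
g + I((6*4)*(-1), N)*(-2) = -2 + ((6*4)*(-1) - 20)*(-2) = -2 + (24*(-1) - 20)*(-2) = -2 + (-24 - 20)*(-2) = -2 - 44*(-2) = -2 + 88 = 86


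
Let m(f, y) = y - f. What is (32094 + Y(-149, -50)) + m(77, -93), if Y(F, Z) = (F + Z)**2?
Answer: 71525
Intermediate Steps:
(32094 + Y(-149, -50)) + m(77, -93) = (32094 + (-149 - 50)**2) + (-93 - 1*77) = (32094 + (-199)**2) + (-93 - 77) = (32094 + 39601) - 170 = 71695 - 170 = 71525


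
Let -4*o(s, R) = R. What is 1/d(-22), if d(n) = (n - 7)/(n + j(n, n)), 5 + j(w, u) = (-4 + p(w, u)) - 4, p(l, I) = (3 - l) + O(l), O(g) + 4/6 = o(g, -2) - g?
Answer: -71/174 ≈ -0.40805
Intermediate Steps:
o(s, R) = -R/4
O(g) = -⅙ - g (O(g) = -⅔ + (-¼*(-2) - g) = -⅔ + (½ - g) = -⅙ - g)
p(l, I) = 17/6 - 2*l (p(l, I) = (3 - l) + (-⅙ - l) = 17/6 - 2*l)
j(w, u) = -61/6 - 2*w (j(w, u) = -5 + ((-4 + (17/6 - 2*w)) - 4) = -5 + ((-7/6 - 2*w) - 4) = -5 + (-31/6 - 2*w) = -61/6 - 2*w)
d(n) = (-7 + n)/(-61/6 - n) (d(n) = (n - 7)/(n + (-61/6 - 2*n)) = (-7 + n)/(-61/6 - n))
1/d(-22) = 1/(6*(7 - 1*(-22))/(61 + 6*(-22))) = 1/(6*(7 + 22)/(61 - 132)) = 1/(6*29/(-71)) = 1/(6*(-1/71)*29) = 1/(-174/71) = -71/174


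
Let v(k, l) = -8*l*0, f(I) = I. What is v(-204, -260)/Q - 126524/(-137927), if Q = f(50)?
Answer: 126524/137927 ≈ 0.91733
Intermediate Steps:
Q = 50
v(k, l) = 0
v(-204, -260)/Q - 126524/(-137927) = 0/50 - 126524/(-137927) = 0*(1/50) - 126524*(-1/137927) = 0 + 126524/137927 = 126524/137927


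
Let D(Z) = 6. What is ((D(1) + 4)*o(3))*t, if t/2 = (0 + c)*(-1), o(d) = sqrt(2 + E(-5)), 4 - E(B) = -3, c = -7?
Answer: 420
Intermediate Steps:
E(B) = 7 (E(B) = 4 - 1*(-3) = 4 + 3 = 7)
o(d) = 3 (o(d) = sqrt(2 + 7) = sqrt(9) = 3)
t = 14 (t = 2*((0 - 7)*(-1)) = 2*(-7*(-1)) = 2*7 = 14)
((D(1) + 4)*o(3))*t = ((6 + 4)*3)*14 = (10*3)*14 = 30*14 = 420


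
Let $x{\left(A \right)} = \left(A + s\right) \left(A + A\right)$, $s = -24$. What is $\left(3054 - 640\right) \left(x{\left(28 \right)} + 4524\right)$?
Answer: $11461672$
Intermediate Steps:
$x{\left(A \right)} = 2 A \left(-24 + A\right)$ ($x{\left(A \right)} = \left(A - 24\right) \left(A + A\right) = \left(-24 + A\right) 2 A = 2 A \left(-24 + A\right)$)
$\left(3054 - 640\right) \left(x{\left(28 \right)} + 4524\right) = \left(3054 - 640\right) \left(2 \cdot 28 \left(-24 + 28\right) + 4524\right) = 2414 \left(2 \cdot 28 \cdot 4 + 4524\right) = 2414 \left(224 + 4524\right) = 2414 \cdot 4748 = 11461672$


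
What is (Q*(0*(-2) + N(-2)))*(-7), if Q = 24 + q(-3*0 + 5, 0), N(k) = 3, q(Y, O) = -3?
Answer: -441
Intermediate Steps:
Q = 21 (Q = 24 - 3 = 21)
(Q*(0*(-2) + N(-2)))*(-7) = (21*(0*(-2) + 3))*(-7) = (21*(0 + 3))*(-7) = (21*3)*(-7) = 63*(-7) = -441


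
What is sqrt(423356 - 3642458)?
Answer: 9*I*sqrt(39742) ≈ 1794.2*I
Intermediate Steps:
sqrt(423356 - 3642458) = sqrt(-3219102) = 9*I*sqrt(39742)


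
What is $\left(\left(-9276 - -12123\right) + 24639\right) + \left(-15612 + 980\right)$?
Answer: $12854$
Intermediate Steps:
$\left(\left(-9276 - -12123\right) + 24639\right) + \left(-15612 + 980\right) = \left(\left(-9276 + 12123\right) + 24639\right) - 14632 = \left(2847 + 24639\right) - 14632 = 27486 - 14632 = 12854$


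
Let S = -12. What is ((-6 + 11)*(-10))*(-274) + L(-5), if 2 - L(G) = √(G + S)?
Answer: 13702 - I*√17 ≈ 13702.0 - 4.1231*I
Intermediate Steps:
L(G) = 2 - √(-12 + G) (L(G) = 2 - √(G - 12) = 2 - √(-12 + G))
((-6 + 11)*(-10))*(-274) + L(-5) = ((-6 + 11)*(-10))*(-274) + (2 - √(-12 - 5)) = (5*(-10))*(-274) + (2 - √(-17)) = -50*(-274) + (2 - I*√17) = 13700 + (2 - I*√17) = 13702 - I*√17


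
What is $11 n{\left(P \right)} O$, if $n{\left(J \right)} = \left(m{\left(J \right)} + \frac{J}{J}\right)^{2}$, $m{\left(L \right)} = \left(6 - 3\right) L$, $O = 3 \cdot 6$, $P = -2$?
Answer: $4950$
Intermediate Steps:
$O = 18$
$m{\left(L \right)} = 3 L$
$n{\left(J \right)} = \left(1 + 3 J\right)^{2}$ ($n{\left(J \right)} = \left(3 J + \frac{J}{J}\right)^{2} = \left(3 J + 1\right)^{2} = \left(1 + 3 J\right)^{2}$)
$11 n{\left(P \right)} O = 11 \left(1 + 3 \left(-2\right)\right)^{2} \cdot 18 = 11 \left(1 - 6\right)^{2} \cdot 18 = 11 \left(-5\right)^{2} \cdot 18 = 11 \cdot 25 \cdot 18 = 275 \cdot 18 = 4950$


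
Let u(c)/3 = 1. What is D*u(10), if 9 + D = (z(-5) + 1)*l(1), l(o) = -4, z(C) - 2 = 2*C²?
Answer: -663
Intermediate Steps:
u(c) = 3 (u(c) = 3*1 = 3)
z(C) = 2 + 2*C²
D = -221 (D = -9 + ((2 + 2*(-5)²) + 1)*(-4) = -9 + ((2 + 2*25) + 1)*(-4) = -9 + ((2 + 50) + 1)*(-4) = -9 + (52 + 1)*(-4) = -9 + 53*(-4) = -9 - 212 = -221)
D*u(10) = -221*3 = -663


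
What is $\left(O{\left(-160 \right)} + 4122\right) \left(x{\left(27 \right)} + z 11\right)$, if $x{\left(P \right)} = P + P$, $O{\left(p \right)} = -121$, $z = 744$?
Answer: $32960238$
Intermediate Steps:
$x{\left(P \right)} = 2 P$
$\left(O{\left(-160 \right)} + 4122\right) \left(x{\left(27 \right)} + z 11\right) = \left(-121 + 4122\right) \left(2 \cdot 27 + 744 \cdot 11\right) = 4001 \left(54 + 8184\right) = 4001 \cdot 8238 = 32960238$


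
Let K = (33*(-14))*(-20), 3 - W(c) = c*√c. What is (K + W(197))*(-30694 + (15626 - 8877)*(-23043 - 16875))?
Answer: -2490408742068 + 53079143372*√197 ≈ -1.7454e+12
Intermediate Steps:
W(c) = 3 - c^(3/2) (W(c) = 3 - c*√c = 3 - c^(3/2))
K = 9240 (K = -462*(-20) = 9240)
(K + W(197))*(-30694 + (15626 - 8877)*(-23043 - 16875)) = (9240 + (3 - 197^(3/2)))*(-30694 + (15626 - 8877)*(-23043 - 16875)) = (9240 + (3 - 197*√197))*(-30694 + 6749*(-39918)) = (9240 + (3 - 197*√197))*(-30694 - 269406582) = (9243 - 197*√197)*(-269437276) = -2490408742068 + 53079143372*√197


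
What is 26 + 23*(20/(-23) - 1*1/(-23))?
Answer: 7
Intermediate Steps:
26 + 23*(20/(-23) - 1*1/(-23)) = 26 + 23*(20*(-1/23) - 1*(-1/23)) = 26 + 23*(-20/23 + 1/23) = 26 + 23*(-19/23) = 26 - 19 = 7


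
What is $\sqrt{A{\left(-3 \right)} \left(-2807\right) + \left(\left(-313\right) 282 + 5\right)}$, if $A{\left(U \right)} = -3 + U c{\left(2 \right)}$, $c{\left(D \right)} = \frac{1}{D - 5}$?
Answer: $3 i \sqrt{9183} \approx 287.48 i$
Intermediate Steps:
$c{\left(D \right)} = \frac{1}{-5 + D}$
$A{\left(U \right)} = -3 - \frac{U}{3}$ ($A{\left(U \right)} = -3 + \frac{U}{-5 + 2} = -3 + \frac{U}{-3} = -3 + U \left(- \frac{1}{3}\right) = -3 - \frac{U}{3}$)
$\sqrt{A{\left(-3 \right)} \left(-2807\right) + \left(\left(-313\right) 282 + 5\right)} = \sqrt{\left(-3 - -1\right) \left(-2807\right) + \left(\left(-313\right) 282 + 5\right)} = \sqrt{\left(-3 + 1\right) \left(-2807\right) + \left(-88266 + 5\right)} = \sqrt{\left(-2\right) \left(-2807\right) - 88261} = \sqrt{5614 - 88261} = \sqrt{-82647} = 3 i \sqrt{9183}$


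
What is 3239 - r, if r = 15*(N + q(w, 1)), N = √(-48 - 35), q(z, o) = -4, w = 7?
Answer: 3299 - 15*I*√83 ≈ 3299.0 - 136.66*I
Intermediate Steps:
N = I*√83 (N = √(-83) = I*√83 ≈ 9.1104*I)
r = -60 + 15*I*√83 (r = 15*(I*√83 - 4) = 15*(-4 + I*√83) = -60 + 15*I*√83 ≈ -60.0 + 136.66*I)
3239 - r = 3239 - (-60 + 15*I*√83) = 3239 + (60 - 15*I*√83) = 3299 - 15*I*√83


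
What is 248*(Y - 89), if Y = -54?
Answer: -35464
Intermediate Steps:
248*(Y - 89) = 248*(-54 - 89) = 248*(-143) = -35464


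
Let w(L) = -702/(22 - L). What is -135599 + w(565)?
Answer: -24543185/181 ≈ -1.3560e+5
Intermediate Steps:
-135599 + w(565) = -135599 + 702/(-22 + 565) = -135599 + 702/543 = -135599 + 702*(1/543) = -135599 + 234/181 = -24543185/181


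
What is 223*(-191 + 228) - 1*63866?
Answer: -55615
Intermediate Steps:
223*(-191 + 228) - 1*63866 = 223*37 - 63866 = 8251 - 63866 = -55615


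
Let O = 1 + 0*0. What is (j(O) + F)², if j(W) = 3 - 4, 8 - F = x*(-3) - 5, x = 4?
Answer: 576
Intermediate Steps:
O = 1 (O = 1 + 0 = 1)
F = 25 (F = 8 - (4*(-3) - 5) = 8 - (-12 - 5) = 8 - 1*(-17) = 8 + 17 = 25)
j(W) = -1
(j(O) + F)² = (-1 + 25)² = 24² = 576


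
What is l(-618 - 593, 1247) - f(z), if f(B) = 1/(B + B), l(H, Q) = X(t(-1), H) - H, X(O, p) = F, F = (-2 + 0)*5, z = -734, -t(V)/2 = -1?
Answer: 1763069/1468 ≈ 1201.0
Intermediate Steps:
t(V) = 2 (t(V) = -2*(-1) = 2)
F = -10 (F = -2*5 = -10)
X(O, p) = -10
l(H, Q) = -10 - H
f(B) = 1/(2*B)
l(-618 - 593, 1247) - f(z) = (-10 - (-618 - 593)) - 1/(2*(-734)) = (-10 - 1*(-1211)) - (-1)/(2*734) = (-10 + 1211) - 1*(-1/1468) = 1201 + 1/1468 = 1763069/1468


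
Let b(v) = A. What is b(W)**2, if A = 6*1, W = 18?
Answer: 36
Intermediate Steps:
A = 6
b(v) = 6
b(W)**2 = 6**2 = 36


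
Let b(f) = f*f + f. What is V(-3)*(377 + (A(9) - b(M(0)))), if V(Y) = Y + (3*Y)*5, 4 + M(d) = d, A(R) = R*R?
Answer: -21408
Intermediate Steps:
A(R) = R**2
M(d) = -4 + d
V(Y) = 16*Y (V(Y) = Y + 15*Y = 16*Y)
b(f) = f + f**2 (b(f) = f**2 + f = f + f**2)
V(-3)*(377 + (A(9) - b(M(0)))) = (16*(-3))*(377 + (9**2 - (-4 + 0)*(1 + (-4 + 0)))) = -48*(377 + (81 - (-4)*(1 - 4))) = -48*(377 + (81 - (-4)*(-3))) = -48*(377 + (81 - 1*12)) = -48*(377 + (81 - 12)) = -48*(377 + 69) = -48*446 = -21408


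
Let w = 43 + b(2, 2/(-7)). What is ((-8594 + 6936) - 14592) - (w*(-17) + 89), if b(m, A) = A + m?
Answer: -109052/7 ≈ -15579.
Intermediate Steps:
w = 313/7 (w = 43 + (2/(-7) + 2) = 43 + (2*(-⅐) + 2) = 43 + (-2/7 + 2) = 43 + 12/7 = 313/7 ≈ 44.714)
((-8594 + 6936) - 14592) - (w*(-17) + 89) = ((-8594 + 6936) - 14592) - ((313/7)*(-17) + 89) = (-1658 - 14592) - (-5321/7 + 89) = -16250 - 1*(-4698/7) = -16250 + 4698/7 = -109052/7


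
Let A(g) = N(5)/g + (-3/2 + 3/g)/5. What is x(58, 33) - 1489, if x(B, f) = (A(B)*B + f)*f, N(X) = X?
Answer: -3947/5 ≈ -789.40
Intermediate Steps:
A(g) = -3/10 + 28/(5*g) (A(g) = 5/g + (-3/2 + 3/g)/5 = 5/g + (-3*1/2 + 3/g)*(1/5) = 5/g + (-3/2 + 3/g)*(1/5) = 5/g + (-3/10 + 3/(5*g)) = -3/10 + 28/(5*g))
x(B, f) = f*(28/5 + f - 3*B/10) (x(B, f) = (((56 - 3*B)/(10*B))*B + f)*f = ((28/5 - 3*B/10) + f)*f = (28/5 + f - 3*B/10)*f = f*(28/5 + f - 3*B/10))
x(58, 33) - 1489 = (1/10)*33*(56 - 3*58 + 10*33) - 1489 = (1/10)*33*(56 - 174 + 330) - 1489 = (1/10)*33*212 - 1489 = 3498/5 - 1489 = -3947/5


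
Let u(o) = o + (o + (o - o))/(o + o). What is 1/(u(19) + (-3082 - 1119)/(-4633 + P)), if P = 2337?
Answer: 2296/48973 ≈ 0.046883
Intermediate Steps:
u(o) = ½ + o (u(o) = o + (o + 0)/((2*o)) = o + o*(1/(2*o)) = o + ½ = ½ + o)
1/(u(19) + (-3082 - 1119)/(-4633 + P)) = 1/((½ + 19) + (-3082 - 1119)/(-4633 + 2337)) = 1/(39/2 - 4201/(-2296)) = 1/(39/2 - 4201*(-1/2296)) = 1/(39/2 + 4201/2296) = 1/(48973/2296) = 2296/48973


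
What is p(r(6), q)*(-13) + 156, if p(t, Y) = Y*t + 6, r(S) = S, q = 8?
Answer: -546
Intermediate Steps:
p(t, Y) = 6 + Y*t
p(r(6), q)*(-13) + 156 = (6 + 8*6)*(-13) + 156 = (6 + 48)*(-13) + 156 = 54*(-13) + 156 = -702 + 156 = -546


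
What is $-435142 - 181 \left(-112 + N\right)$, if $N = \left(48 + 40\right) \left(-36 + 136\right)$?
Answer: $-2007670$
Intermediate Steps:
$N = 8800$ ($N = 88 \cdot 100 = 8800$)
$-435142 - 181 \left(-112 + N\right) = -435142 - 181 \left(-112 + 8800\right) = -435142 - 181 \cdot 8688 = -435142 - 1572528 = -2007670$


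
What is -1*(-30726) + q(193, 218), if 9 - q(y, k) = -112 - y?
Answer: 31040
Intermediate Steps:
q(y, k) = 121 + y (q(y, k) = 9 - (-112 - y) = 9 + (112 + y) = 121 + y)
-1*(-30726) + q(193, 218) = -1*(-30726) + (121 + 193) = 30726 + 314 = 31040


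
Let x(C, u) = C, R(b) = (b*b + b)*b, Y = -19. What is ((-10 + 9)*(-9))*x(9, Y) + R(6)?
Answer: 333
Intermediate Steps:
R(b) = b*(b + b²) (R(b) = (b² + b)*b = (b + b²)*b = b*(b + b²))
((-10 + 9)*(-9))*x(9, Y) + R(6) = ((-10 + 9)*(-9))*9 + 6²*(1 + 6) = -1*(-9)*9 + 36*7 = 9*9 + 252 = 81 + 252 = 333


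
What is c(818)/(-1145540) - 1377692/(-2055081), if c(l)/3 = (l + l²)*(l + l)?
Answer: -1688920737072134/588544372185 ≈ -2869.7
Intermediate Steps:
c(l) = 6*l*(l + l²) (c(l) = 3*((l + l²)*(l + l)) = 3*((l + l²)*(2*l)) = 3*(2*l*(l + l²)) = 6*l*(l + l²))
c(818)/(-1145540) - 1377692/(-2055081) = (6*818²*(1 + 818))/(-1145540) - 1377692/(-2055081) = (6*669124*819)*(-1/1145540) - 1377692*(-1/2055081) = 3288075336*(-1/1145540) + 1377692/2055081 = -822018834/286385 + 1377692/2055081 = -1688920737072134/588544372185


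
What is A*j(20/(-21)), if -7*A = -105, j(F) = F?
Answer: -100/7 ≈ -14.286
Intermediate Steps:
A = 15 (A = -⅐*(-105) = 15)
A*j(20/(-21)) = 15*(20/(-21)) = 15*(20*(-1/21)) = 15*(-20/21) = -100/7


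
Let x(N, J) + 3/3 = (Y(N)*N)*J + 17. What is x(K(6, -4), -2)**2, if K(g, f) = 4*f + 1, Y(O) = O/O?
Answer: 2116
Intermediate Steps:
Y(O) = 1
K(g, f) = 1 + 4*f
x(N, J) = 16 + J*N (x(N, J) = -1 + ((1*N)*J + 17) = -1 + (N*J + 17) = -1 + (J*N + 17) = -1 + (17 + J*N) = 16 + J*N)
x(K(6, -4), -2)**2 = (16 - 2*(1 + 4*(-4)))**2 = (16 - 2*(1 - 16))**2 = (16 - 2*(-15))**2 = (16 + 30)**2 = 46**2 = 2116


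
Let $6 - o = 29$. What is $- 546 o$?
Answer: $12558$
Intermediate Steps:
$o = -23$ ($o = 6 - 29 = -23$)
$- 546 o = \left(-546\right) \left(-23\right) = 12558$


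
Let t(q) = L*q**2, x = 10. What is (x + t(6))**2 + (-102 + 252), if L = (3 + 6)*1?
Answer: 111706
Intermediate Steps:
L = 9 (L = 9*1 = 9)
t(q) = 9*q**2
(x + t(6))**2 + (-102 + 252) = (10 + 9*6**2)**2 + (-102 + 252) = (10 + 9*36)**2 + 150 = (10 + 324)**2 + 150 = 334**2 + 150 = 111556 + 150 = 111706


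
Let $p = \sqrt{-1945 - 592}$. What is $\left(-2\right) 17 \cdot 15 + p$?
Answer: $-510 + i \sqrt{2537} \approx -510.0 + 50.369 i$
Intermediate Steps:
$p = i \sqrt{2537}$ ($p = \sqrt{-2537} = i \sqrt{2537} \approx 50.369 i$)
$\left(-2\right) 17 \cdot 15 + p = \left(-2\right) 17 \cdot 15 + i \sqrt{2537} = \left(-34\right) 15 + i \sqrt{2537} = -510 + i \sqrt{2537}$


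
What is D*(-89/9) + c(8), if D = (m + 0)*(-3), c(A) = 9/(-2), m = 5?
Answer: 863/6 ≈ 143.83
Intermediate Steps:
c(A) = -9/2 (c(A) = 9*(-½) = -9/2)
D = -15 (D = (5 + 0)*(-3) = 5*(-3) = -15)
D*(-89/9) + c(8) = -(-1335)/9 - 9/2 = -15*(-89/9) - 9/2 = 445/3 - 9/2 = 863/6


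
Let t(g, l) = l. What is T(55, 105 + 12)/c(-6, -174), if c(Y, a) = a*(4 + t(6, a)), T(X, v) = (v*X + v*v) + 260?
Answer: 5096/7395 ≈ 0.68911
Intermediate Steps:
T(X, v) = 260 + v² + X*v (T(X, v) = (X*v + v²) + 260 = (v² + X*v) + 260 = 260 + v² + X*v)
c(Y, a) = a*(4 + a)
T(55, 105 + 12)/c(-6, -174) = (260 + (105 + 12)² + 55*(105 + 12))/((-174*(4 - 174))) = (260 + 117² + 55*117)/((-174*(-170))) = (260 + 13689 + 6435)/29580 = 20384*(1/29580) = 5096/7395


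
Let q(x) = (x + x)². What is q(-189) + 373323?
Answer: 516207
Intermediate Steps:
q(x) = 4*x² (q(x) = (2*x)² = 4*x²)
q(-189) + 373323 = 4*(-189)² + 373323 = 4*35721 + 373323 = 142884 + 373323 = 516207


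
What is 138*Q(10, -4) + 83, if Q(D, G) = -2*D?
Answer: -2677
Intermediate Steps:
138*Q(10, -4) + 83 = 138*(-2*10) + 83 = 138*(-20) + 83 = -2760 + 83 = -2677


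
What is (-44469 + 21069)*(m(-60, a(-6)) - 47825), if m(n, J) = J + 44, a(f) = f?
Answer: 1118215800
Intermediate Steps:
m(n, J) = 44 + J
(-44469 + 21069)*(m(-60, a(-6)) - 47825) = (-44469 + 21069)*((44 - 6) - 47825) = -23400*(38 - 47825) = -23400*(-47787) = 1118215800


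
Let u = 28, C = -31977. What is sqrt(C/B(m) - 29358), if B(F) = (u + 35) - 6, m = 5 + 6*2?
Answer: I*sqrt(29919) ≈ 172.97*I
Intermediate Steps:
m = 17 (m = 5 + 12 = 17)
B(F) = 57 (B(F) = (28 + 35) - 6 = 63 - 6 = 57)
sqrt(C/B(m) - 29358) = sqrt(-31977/57 - 29358) = sqrt(-31977*1/57 - 29358) = sqrt(-561 - 29358) = sqrt(-29919) = I*sqrt(29919)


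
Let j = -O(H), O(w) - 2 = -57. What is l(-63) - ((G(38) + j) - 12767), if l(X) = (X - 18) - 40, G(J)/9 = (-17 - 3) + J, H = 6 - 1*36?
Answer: 12429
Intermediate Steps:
H = -30 (H = 6 - 36 = -30)
O(w) = -55 (O(w) = 2 - 57 = -55)
G(J) = -180 + 9*J (G(J) = 9*((-17 - 3) + J) = 9*(-20 + J) = -180 + 9*J)
l(X) = -58 + X (l(X) = (-18 + X) - 40 = -58 + X)
j = 55 (j = -1*(-55) = 55)
l(-63) - ((G(38) + j) - 12767) = (-58 - 63) - (((-180 + 9*38) + 55) - 12767) = -121 - (((-180 + 342) + 55) - 12767) = -121 - ((162 + 55) - 12767) = -121 - (217 - 12767) = -121 - 1*(-12550) = -121 + 12550 = 12429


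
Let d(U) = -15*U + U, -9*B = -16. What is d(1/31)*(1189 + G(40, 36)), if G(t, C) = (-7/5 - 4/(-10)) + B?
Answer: -149912/279 ≈ -537.32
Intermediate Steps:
B = 16/9 (B = -⅑*(-16) = 16/9 ≈ 1.7778)
d(U) = -14*U
G(t, C) = 7/9 (G(t, C) = (-7/5 - 4/(-10)) + 16/9 = (-7*⅕ - 4*(-⅒)) + 16/9 = (-7/5 + ⅖) + 16/9 = -1 + 16/9 = 7/9)
d(1/31)*(1189 + G(40, 36)) = (-14/31)*(1189 + 7/9) = -14*1/31*(10708/9) = -14/31*10708/9 = -149912/279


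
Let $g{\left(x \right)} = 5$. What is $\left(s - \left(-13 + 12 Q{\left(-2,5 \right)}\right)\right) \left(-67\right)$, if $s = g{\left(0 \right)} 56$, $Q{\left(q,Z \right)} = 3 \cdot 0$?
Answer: $-19631$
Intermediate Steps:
$Q{\left(q,Z \right)} = 0$
$s = 280$ ($s = 5 \cdot 56 = 280$)
$\left(s - \left(-13 + 12 Q{\left(-2,5 \right)}\right)\right) \left(-67\right) = \left(280 + \left(13 - 0\right)\right) \left(-67\right) = \left(280 + \left(13 + 0\right)\right) \left(-67\right) = \left(280 + 13\right) \left(-67\right) = 293 \left(-67\right) = -19631$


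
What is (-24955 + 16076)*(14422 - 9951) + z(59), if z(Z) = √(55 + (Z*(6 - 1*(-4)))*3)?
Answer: -39698009 + 5*√73 ≈ -3.9698e+7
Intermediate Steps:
z(Z) = √(55 + 30*Z) (z(Z) = √(55 + (Z*(6 + 4))*3) = √(55 + (Z*10)*3) = √(55 + (10*Z)*3) = √(55 + 30*Z))
(-24955 + 16076)*(14422 - 9951) + z(59) = (-24955 + 16076)*(14422 - 9951) + √(55 + 30*59) = -8879*4471 + √(55 + 1770) = -39698009 + √1825 = -39698009 + 5*√73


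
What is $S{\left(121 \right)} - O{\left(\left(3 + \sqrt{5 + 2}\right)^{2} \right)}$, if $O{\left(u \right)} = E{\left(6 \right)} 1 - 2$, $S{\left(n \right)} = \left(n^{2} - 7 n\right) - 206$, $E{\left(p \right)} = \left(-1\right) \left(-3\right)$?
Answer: $13587$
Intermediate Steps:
$E{\left(p \right)} = 3$
$S{\left(n \right)} = -206 + n^{2} - 7 n$
$O{\left(u \right)} = 1$ ($O{\left(u \right)} = 3 \cdot 1 - 2 = 3 - 2 = 1$)
$S{\left(121 \right)} - O{\left(\left(3 + \sqrt{5 + 2}\right)^{2} \right)} = \left(-206 + 121^{2} - 847\right) - 1 = \left(-206 + 14641 - 847\right) - 1 = 13588 - 1 = 13587$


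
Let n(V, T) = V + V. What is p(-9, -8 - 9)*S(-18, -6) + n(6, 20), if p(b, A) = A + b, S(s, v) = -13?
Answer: 350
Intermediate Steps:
n(V, T) = 2*V
p(-9, -8 - 9)*S(-18, -6) + n(6, 20) = ((-8 - 9) - 9)*(-13) + 2*6 = (-17 - 9)*(-13) + 12 = -26*(-13) + 12 = 338 + 12 = 350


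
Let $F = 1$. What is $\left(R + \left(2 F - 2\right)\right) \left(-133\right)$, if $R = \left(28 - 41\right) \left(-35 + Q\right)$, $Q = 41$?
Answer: $10374$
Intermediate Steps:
$R = -78$ ($R = \left(28 - 41\right) \left(-35 + 41\right) = \left(-13\right) 6 = -78$)
$\left(R + \left(2 F - 2\right)\right) \left(-133\right) = \left(-78 + \left(2 \cdot 1 - 2\right)\right) \left(-133\right) = \left(-78 + \left(2 - 2\right)\right) \left(-133\right) = \left(-78 + 0\right) \left(-133\right) = \left(-78\right) \left(-133\right) = 10374$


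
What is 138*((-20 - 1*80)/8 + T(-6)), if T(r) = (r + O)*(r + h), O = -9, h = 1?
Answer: 8625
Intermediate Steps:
T(r) = (1 + r)*(-9 + r) (T(r) = (r - 9)*(r + 1) = (-9 + r)*(1 + r) = (1 + r)*(-9 + r))
138*((-20 - 1*80)/8 + T(-6)) = 138*((-20 - 1*80)/8 + (-9 + (-6)² - 8*(-6))) = 138*((-20 - 80)*(⅛) + (-9 + 36 + 48)) = 138*(-100*⅛ + 75) = 138*(-25/2 + 75) = 138*(125/2) = 8625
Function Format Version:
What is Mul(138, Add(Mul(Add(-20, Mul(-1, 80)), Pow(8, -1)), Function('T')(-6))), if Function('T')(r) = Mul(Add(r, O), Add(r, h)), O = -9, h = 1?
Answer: 8625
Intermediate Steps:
Function('T')(r) = Mul(Add(1, r), Add(-9, r)) (Function('T')(r) = Mul(Add(r, -9), Add(r, 1)) = Mul(Add(-9, r), Add(1, r)) = Mul(Add(1, r), Add(-9, r)))
Mul(138, Add(Mul(Add(-20, Mul(-1, 80)), Pow(8, -1)), Function('T')(-6))) = Mul(138, Add(Mul(Add(-20, Mul(-1, 80)), Pow(8, -1)), Add(-9, Pow(-6, 2), Mul(-8, -6)))) = Mul(138, Add(Mul(Add(-20, -80), Rational(1, 8)), Add(-9, 36, 48))) = Mul(138, Add(Mul(-100, Rational(1, 8)), 75)) = Mul(138, Add(Rational(-25, 2), 75)) = Mul(138, Rational(125, 2)) = 8625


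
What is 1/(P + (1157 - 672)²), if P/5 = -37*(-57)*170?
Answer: 1/2027875 ≈ 4.9313e-7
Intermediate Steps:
P = 1792650 (P = 5*(-37*(-57)*170) = 5*(2109*170) = 5*358530 = 1792650)
1/(P + (1157 - 672)²) = 1/(1792650 + (1157 - 672)²) = 1/(1792650 + 485²) = 1/(1792650 + 235225) = 1/2027875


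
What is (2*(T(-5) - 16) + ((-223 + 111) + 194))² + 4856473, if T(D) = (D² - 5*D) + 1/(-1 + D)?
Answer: 43909858/9 ≈ 4.8789e+6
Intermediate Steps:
T(D) = D² + 1/(-1 + D) - 5*D
(2*(T(-5) - 16) + ((-223 + 111) + 194))² + 4856473 = (2*((1 + (-5)³ - 6*(-5)² + 5*(-5))/(-1 - 5) - 16) + ((-223 + 111) + 194))² + 4856473 = (2*((1 - 125 - 6*25 - 25)/(-6) - 16) + (-112 + 194))² + 4856473 = (2*(-(1 - 125 - 150 - 25)/6 - 16) + 82)² + 4856473 = (2*(-⅙*(-299) - 16) + 82)² + 4856473 = (2*(299/6 - 16) + 82)² + 4856473 = (2*(203/6) + 82)² + 4856473 = (203/3 + 82)² + 4856473 = (449/3)² + 4856473 = 201601/9 + 4856473 = 43909858/9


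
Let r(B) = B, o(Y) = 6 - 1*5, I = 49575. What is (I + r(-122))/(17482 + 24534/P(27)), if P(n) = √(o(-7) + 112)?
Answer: 48846360049/16966589728 - 606639951*√113/16966589728 ≈ 2.4989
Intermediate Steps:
o(Y) = 1 (o(Y) = 6 - 5 = 1)
P(n) = √113 (P(n) = √(1 + 112) = √113)
(I + r(-122))/(17482 + 24534/P(27)) = (49575 - 122)/(17482 + 24534/(√113)) = 49453/(17482 + 24534*(√113/113)) = 49453/(17482 + 24534*√113/113)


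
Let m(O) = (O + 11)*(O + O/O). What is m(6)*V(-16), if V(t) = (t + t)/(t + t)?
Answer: 119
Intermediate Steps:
V(t) = 1 (V(t) = (2*t)/((2*t)) = (2*t)*(1/(2*t)) = 1)
m(O) = (1 + O)*(11 + O) (m(O) = (11 + O)*(O + 1) = (11 + O)*(1 + O) = (1 + O)*(11 + O))
m(6)*V(-16) = (11 + 6² + 12*6)*1 = (11 + 36 + 72)*1 = 119*1 = 119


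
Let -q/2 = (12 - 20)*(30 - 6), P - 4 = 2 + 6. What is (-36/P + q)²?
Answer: 145161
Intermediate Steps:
P = 12 (P = 4 + (2 + 6) = 4 + 8 = 12)
q = 384 (q = -2*(12 - 20)*(30 - 6) = -(-16)*24 = -2*(-192) = 384)
(-36/P + q)² = (-36/12 + 384)² = (-2*3/2 + 384)² = (-3 + 384)² = 381² = 145161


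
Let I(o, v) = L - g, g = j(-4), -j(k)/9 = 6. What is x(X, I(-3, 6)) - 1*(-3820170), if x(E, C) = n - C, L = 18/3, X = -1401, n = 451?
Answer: 3820561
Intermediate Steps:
j(k) = -54 (j(k) = -9*6 = -54)
L = 6 (L = 18*(⅓) = 6)
g = -54
I(o, v) = 60 (I(o, v) = 6 - 1*(-54) = 6 + 54 = 60)
x(E, C) = 451 - C
x(X, I(-3, 6)) - 1*(-3820170) = (451 - 1*60) - 1*(-3820170) = (451 - 60) + 3820170 = 391 + 3820170 = 3820561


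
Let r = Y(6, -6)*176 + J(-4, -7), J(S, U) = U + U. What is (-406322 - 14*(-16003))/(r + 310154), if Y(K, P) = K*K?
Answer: -15190/26373 ≈ -0.57597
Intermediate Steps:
J(S, U) = 2*U
Y(K, P) = K²
r = 6322 (r = 6²*176 + 2*(-7) = 36*176 - 14 = 6336 - 14 = 6322)
(-406322 - 14*(-16003))/(r + 310154) = (-406322 - 14*(-16003))/(6322 + 310154) = (-406322 + 224042)/316476 = -182280*1/316476 = -15190/26373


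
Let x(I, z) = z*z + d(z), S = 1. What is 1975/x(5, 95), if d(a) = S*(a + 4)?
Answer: 1975/9124 ≈ 0.21646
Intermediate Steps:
d(a) = 4 + a (d(a) = 1*(a + 4) = 1*(4 + a) = 4 + a)
x(I, z) = 4 + z + z² (x(I, z) = z*z + (4 + z) = z² + (4 + z) = 4 + z + z²)
1975/x(5, 95) = 1975/(4 + 95 + 95²) = 1975/(4 + 95 + 9025) = 1975/9124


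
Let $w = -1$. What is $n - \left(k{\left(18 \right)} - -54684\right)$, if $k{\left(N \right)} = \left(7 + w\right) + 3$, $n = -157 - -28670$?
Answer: $-26180$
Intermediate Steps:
$n = 28513$ ($n = -157 + 28670 = 28513$)
$k{\left(N \right)} = 9$ ($k{\left(N \right)} = \left(7 - 1\right) + 3 = 6 + 3 = 9$)
$n - \left(k{\left(18 \right)} - -54684\right) = 28513 - \left(9 - -54684\right) = 28513 - \left(9 + 54684\right) = 28513 - 54693 = -26180$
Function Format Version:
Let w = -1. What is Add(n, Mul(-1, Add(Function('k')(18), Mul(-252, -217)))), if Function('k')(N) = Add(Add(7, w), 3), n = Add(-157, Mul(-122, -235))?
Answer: -26180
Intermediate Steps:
n = 28513 (n = Add(-157, 28670) = 28513)
Function('k')(N) = 9 (Function('k')(N) = Add(Add(7, -1), 3) = Add(6, 3) = 9)
Add(n, Mul(-1, Add(Function('k')(18), Mul(-252, -217)))) = Add(28513, Mul(-1, Add(9, Mul(-252, -217)))) = Add(28513, Mul(-1, Add(9, 54684))) = Add(28513, Mul(-1, 54693)) = Add(28513, -54693) = -26180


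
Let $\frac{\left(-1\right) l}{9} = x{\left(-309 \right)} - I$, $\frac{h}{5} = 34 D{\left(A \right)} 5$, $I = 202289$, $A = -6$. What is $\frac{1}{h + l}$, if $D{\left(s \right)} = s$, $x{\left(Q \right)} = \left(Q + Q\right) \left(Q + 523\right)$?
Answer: $\frac{1}{3005769} \approx 3.3269 \cdot 10^{-7}$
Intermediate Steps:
$x{\left(Q \right)} = 2 Q \left(523 + Q\right)$
$h = -5100$ ($h = 5 \cdot 34 \left(-6\right) 5 = 5 \left(\left(-204\right) 5\right) = 5 \left(-1020\right) = -5100$)
$l = 3010869$ ($l = - 9 \left(2 \left(-309\right) \left(523 - 309\right) - 202289\right) = - 9 \left(2 \left(-309\right) 214 - 202289\right) = - 9 \left(-132252 - 202289\right) = \left(-9\right) \left(-334541\right) = 3010869$)
$\frac{1}{h + l} = \frac{1}{-5100 + 3010869} = \frac{1}{3005769}$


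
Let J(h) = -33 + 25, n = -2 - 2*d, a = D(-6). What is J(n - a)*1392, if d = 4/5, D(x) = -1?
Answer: -11136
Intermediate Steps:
d = ⅘ (d = 4*(⅕) = ⅘ ≈ 0.80000)
a = -1
n = -18/5 (n = -2 - 2*⅘ = -2 - 8/5 = -18/5 ≈ -3.6000)
J(h) = -8
J(n - a)*1392 = -8*1392 = -11136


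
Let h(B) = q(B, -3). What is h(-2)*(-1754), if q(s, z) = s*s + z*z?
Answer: -22802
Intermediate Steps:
q(s, z) = s**2 + z**2
h(B) = 9 + B**2 (h(B) = B**2 + (-3)**2 = B**2 + 9 = 9 + B**2)
h(-2)*(-1754) = (9 + (-2)**2)*(-1754) = (9 + 4)*(-1754) = 13*(-1754) = -22802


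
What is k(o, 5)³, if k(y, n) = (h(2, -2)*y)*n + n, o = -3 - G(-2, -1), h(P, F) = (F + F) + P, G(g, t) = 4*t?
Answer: -125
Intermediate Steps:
h(P, F) = P + 2*F (h(P, F) = 2*F + P = P + 2*F)
o = 1 (o = -3 - 4*(-1) = -3 - 1*(-4) = -3 + 4 = 1)
k(y, n) = n - 2*n*y (k(y, n) = ((2 + 2*(-2))*y)*n + n = ((2 - 4)*y)*n + n = (-2*y)*n + n = -2*n*y + n = n - 2*n*y)
k(o, 5)³ = (5*(1 - 2*1))³ = (5*(1 - 2))³ = (5*(-1))³ = (-5)³ = -125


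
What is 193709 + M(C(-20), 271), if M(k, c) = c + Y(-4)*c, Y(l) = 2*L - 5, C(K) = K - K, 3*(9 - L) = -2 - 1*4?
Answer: 198587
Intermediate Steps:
L = 11 (L = 9 - (-2 - 1*4)/3 = 9 - (-2 - 4)/3 = 9 - ⅓*(-6) = 9 + 2 = 11)
C(K) = 0
Y(l) = 17 (Y(l) = 2*11 - 5 = 22 - 5 = 17)
M(k, c) = 18*c (M(k, c) = c + 17*c = 18*c)
193709 + M(C(-20), 271) = 193709 + 18*271 = 193709 + 4878 = 198587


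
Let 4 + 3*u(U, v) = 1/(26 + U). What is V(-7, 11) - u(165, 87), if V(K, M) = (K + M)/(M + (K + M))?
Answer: 4579/2865 ≈ 1.5983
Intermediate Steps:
V(K, M) = (K + M)/(K + 2*M)
u(U, v) = -4/3 + 1/(3*(26 + U))
V(-7, 11) - u(165, 87) = (-7 + 11)/(-7 + 2*11) - (-103 - 4*165)/(3*(26 + 165)) = 4/(-7 + 22) - (-103 - 660)/(3*191) = 4/15 - (-763)/(3*191) = (1/15)*4 - 1*(-763/573) = 4/15 + 763/573 = 4579/2865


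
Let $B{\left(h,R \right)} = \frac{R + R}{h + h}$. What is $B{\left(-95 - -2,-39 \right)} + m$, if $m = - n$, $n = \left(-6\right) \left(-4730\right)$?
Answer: $- \frac{879767}{31} \approx -28380.0$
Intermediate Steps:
$n = 28380$
$B{\left(h,R \right)} = \frac{R}{h}$ ($B{\left(h,R \right)} = \frac{2 R}{2 h} = 2 R \frac{1}{2 h} = \frac{R}{h}$)
$m = -28380$ ($m = \left(-1\right) 28380 = -28380$)
$B{\left(-95 - -2,-39 \right)} + m = - \frac{39}{-95 - -2} - 28380 = - \frac{39}{-95 + 2} - 28380 = - \frac{39}{-93} - 28380 = \left(-39\right) \left(- \frac{1}{93}\right) - 28380 = \frac{13}{31} - 28380 = - \frac{879767}{31}$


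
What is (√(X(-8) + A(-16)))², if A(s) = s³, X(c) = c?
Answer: -4104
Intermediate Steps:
(√(X(-8) + A(-16)))² = (√(-8 + (-16)³))² = (√(-8 - 4096))² = (√(-4104))² = (6*I*√114)² = -4104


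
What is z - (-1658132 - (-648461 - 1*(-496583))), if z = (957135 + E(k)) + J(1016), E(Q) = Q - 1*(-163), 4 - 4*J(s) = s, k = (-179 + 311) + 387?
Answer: 2463818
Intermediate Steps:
k = 519 (k = 132 + 387 = 519)
J(s) = 1 - s/4
E(Q) = 163 + Q (E(Q) = Q + 163 = 163 + Q)
z = 957564 (z = (957135 + (163 + 519)) + (1 - 1/4*1016) = (957135 + 682) + (1 - 254) = 957817 - 253 = 957564)
z - (-1658132 - (-648461 - 1*(-496583))) = 957564 - (-1658132 - (-648461 - 1*(-496583))) = 957564 - (-1658132 - (-648461 + 496583)) = 957564 - (-1658132 - 1*(-151878)) = 957564 - (-1658132 + 151878) = 957564 - 1*(-1506254) = 957564 + 1506254 = 2463818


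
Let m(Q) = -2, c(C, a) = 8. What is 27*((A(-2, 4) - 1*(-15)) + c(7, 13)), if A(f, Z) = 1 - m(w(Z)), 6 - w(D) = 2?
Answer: 702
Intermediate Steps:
w(D) = 4 (w(D) = 6 - 1*2 = 6 - 2 = 4)
A(f, Z) = 3 (A(f, Z) = 1 - 1*(-2) = 1 + 2 = 3)
27*((A(-2, 4) - 1*(-15)) + c(7, 13)) = 27*((3 - 1*(-15)) + 8) = 27*((3 + 15) + 8) = 27*(18 + 8) = 27*26 = 702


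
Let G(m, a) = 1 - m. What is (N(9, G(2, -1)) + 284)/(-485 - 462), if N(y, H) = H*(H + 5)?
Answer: -280/947 ≈ -0.29567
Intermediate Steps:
N(y, H) = H*(5 + H)
(N(9, G(2, -1)) + 284)/(-485 - 462) = ((1 - 1*2)*(5 + (1 - 1*2)) + 284)/(-485 - 462) = ((1 - 2)*(5 + (1 - 2)) + 284)/(-947) = (-(5 - 1) + 284)*(-1/947) = (-1*4 + 284)*(-1/947) = (-4 + 284)*(-1/947) = 280*(-1/947) = -280/947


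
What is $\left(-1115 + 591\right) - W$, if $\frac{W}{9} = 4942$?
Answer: $-45002$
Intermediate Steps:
$W = 44478$ ($W = 9 \cdot 4942 = 44478$)
$\left(-1115 + 591\right) - W = \left(-1115 + 591\right) - 44478 = -524 - 44478 = -45002$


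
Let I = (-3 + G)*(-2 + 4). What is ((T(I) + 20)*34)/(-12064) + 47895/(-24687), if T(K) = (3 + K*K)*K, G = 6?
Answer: -5070527/1909128 ≈ -2.6559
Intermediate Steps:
I = 6 (I = (-3 + 6)*(-2 + 4) = 3*2 = 6)
T(K) = K*(3 + K²) (T(K) = (3 + K²)*K = K*(3 + K²))
((T(I) + 20)*34)/(-12064) + 47895/(-24687) = ((6*(3 + 6²) + 20)*34)/(-12064) + 47895/(-24687) = ((6*(3 + 36) + 20)*34)*(-1/12064) + 47895*(-1/24687) = ((6*39 + 20)*34)*(-1/12064) - 15965/8229 = ((234 + 20)*34)*(-1/12064) - 15965/8229 = (254*34)*(-1/12064) - 15965/8229 = 8636*(-1/12064) - 15965/8229 = -2159/3016 - 15965/8229 = -5070527/1909128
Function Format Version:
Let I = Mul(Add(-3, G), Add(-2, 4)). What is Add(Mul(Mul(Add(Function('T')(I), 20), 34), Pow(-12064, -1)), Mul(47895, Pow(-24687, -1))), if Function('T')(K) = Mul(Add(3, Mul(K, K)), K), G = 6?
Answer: Rational(-5070527, 1909128) ≈ -2.6559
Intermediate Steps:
I = 6 (I = Mul(Add(-3, 6), Add(-2, 4)) = Mul(3, 2) = 6)
Function('T')(K) = Mul(K, Add(3, Pow(K, 2))) (Function('T')(K) = Mul(Add(3, Pow(K, 2)), K) = Mul(K, Add(3, Pow(K, 2))))
Add(Mul(Mul(Add(Function('T')(I), 20), 34), Pow(-12064, -1)), Mul(47895, Pow(-24687, -1))) = Add(Mul(Mul(Add(Mul(6, Add(3, Pow(6, 2))), 20), 34), Pow(-12064, -1)), Mul(47895, Pow(-24687, -1))) = Add(Mul(Mul(Add(Mul(6, Add(3, 36)), 20), 34), Rational(-1, 12064)), Mul(47895, Rational(-1, 24687))) = Add(Mul(Mul(Add(Mul(6, 39), 20), 34), Rational(-1, 12064)), Rational(-15965, 8229)) = Add(Mul(Mul(Add(234, 20), 34), Rational(-1, 12064)), Rational(-15965, 8229)) = Add(Mul(Mul(254, 34), Rational(-1, 12064)), Rational(-15965, 8229)) = Add(Mul(8636, Rational(-1, 12064)), Rational(-15965, 8229)) = Add(Rational(-2159, 3016), Rational(-15965, 8229)) = Rational(-5070527, 1909128)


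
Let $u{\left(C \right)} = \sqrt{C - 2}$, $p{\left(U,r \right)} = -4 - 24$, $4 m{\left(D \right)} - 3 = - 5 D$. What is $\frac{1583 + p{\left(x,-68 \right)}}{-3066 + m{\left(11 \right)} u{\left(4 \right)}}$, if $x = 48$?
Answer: $- \frac{2383815}{4700009} + \frac{20215 \sqrt{2}}{9400018} \approx -0.50415$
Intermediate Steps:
$m{\left(D \right)} = \frac{3}{4} - \frac{5 D}{4}$ ($m{\left(D \right)} = \frac{3}{4} + \frac{\left(-5\right) D}{4} = \frac{3}{4} - \frac{5 D}{4}$)
$p{\left(U,r \right)} = -28$ ($p{\left(U,r \right)} = -4 - 24 = -28$)
$u{\left(C \right)} = \sqrt{-2 + C}$
$\frac{1583 + p{\left(x,-68 \right)}}{-3066 + m{\left(11 \right)} u{\left(4 \right)}} = \frac{1583 - 28}{-3066 + \left(\frac{3}{4} - \frac{55}{4}\right) \sqrt{-2 + 4}} = \frac{1555}{-3066 + \left(\frac{3}{4} - \frac{55}{4}\right) \sqrt{2}} = \frac{1555}{-3066 - 13 \sqrt{2}}$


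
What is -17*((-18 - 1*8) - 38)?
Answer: 1088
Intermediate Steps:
-17*((-18 - 1*8) - 38) = -17*((-18 - 8) - 38) = -17*(-26 - 38) = -17*(-64) = 1088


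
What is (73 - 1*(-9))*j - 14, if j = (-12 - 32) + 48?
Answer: 314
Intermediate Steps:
j = 4 (j = -44 + 48 = 4)
(73 - 1*(-9))*j - 14 = (73 - 1*(-9))*4 - 14 = (73 + 9)*4 - 14 = 82*4 - 14 = 328 - 14 = 314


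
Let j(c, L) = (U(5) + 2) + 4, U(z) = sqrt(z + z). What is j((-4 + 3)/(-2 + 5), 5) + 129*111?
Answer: 14325 + sqrt(10) ≈ 14328.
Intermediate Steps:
U(z) = sqrt(2)*sqrt(z) (U(z) = sqrt(2*z) = sqrt(2)*sqrt(z))
j(c, L) = 6 + sqrt(10) (j(c, L) = (sqrt(2)*sqrt(5) + 2) + 4 = (sqrt(10) + 2) + 4 = (2 + sqrt(10)) + 4 = 6 + sqrt(10))
j((-4 + 3)/(-2 + 5), 5) + 129*111 = (6 + sqrt(10)) + 129*111 = (6 + sqrt(10)) + 14319 = 14325 + sqrt(10)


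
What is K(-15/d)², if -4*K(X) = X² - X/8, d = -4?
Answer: 189225/16384 ≈ 11.549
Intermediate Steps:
K(X) = -X²/4 + X/32 (K(X) = -(X² - X/8)/4 = -X²/4 + X/32)
K(-15/d)² = ((-15/(-4))*(1 - (-120)/(-4))/32)² = ((-15*(-¼))*(1 - (-120)*(-1)/4)/32)² = ((1/32)*(15/4)*(1 - 8*15/4))² = ((1/32)*(15/4)*(1 - 30))² = ((1/32)*(15/4)*(-29))² = (-435/128)² = 189225/16384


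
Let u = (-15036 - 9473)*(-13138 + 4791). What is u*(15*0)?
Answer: 0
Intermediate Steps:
u = 204576623 (u = -24509*(-8347) = 204576623)
u*(15*0) = 204576623*(15*0) = 204576623*0 = 0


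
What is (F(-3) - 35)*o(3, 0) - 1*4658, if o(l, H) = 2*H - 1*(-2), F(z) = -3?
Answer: -4734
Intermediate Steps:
o(l, H) = 2 + 2*H (o(l, H) = 2*H + 2 = 2 + 2*H)
(F(-3) - 35)*o(3, 0) - 1*4658 = (-3 - 35)*(2 + 2*0) - 1*4658 = -38*(2 + 0) - 4658 = -38*2 - 4658 = -76 - 4658 = -4734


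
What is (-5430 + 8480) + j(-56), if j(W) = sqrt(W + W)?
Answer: 3050 + 4*I*sqrt(7) ≈ 3050.0 + 10.583*I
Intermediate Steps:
j(W) = sqrt(2)*sqrt(W) (j(W) = sqrt(2*W) = sqrt(2)*sqrt(W))
(-5430 + 8480) + j(-56) = (-5430 + 8480) + sqrt(2)*sqrt(-56) = 3050 + sqrt(2)*(2*I*sqrt(14)) = 3050 + 4*I*sqrt(7)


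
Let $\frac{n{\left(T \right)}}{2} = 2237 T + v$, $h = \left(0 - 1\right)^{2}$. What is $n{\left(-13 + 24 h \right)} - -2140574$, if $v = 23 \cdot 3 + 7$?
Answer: $2189940$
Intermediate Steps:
$v = 76$ ($v = 69 + 7 = 76$)
$h = 1$ ($h = \left(-1\right)^{2} = 1$)
$n{\left(T \right)} = 152 + 4474 T$ ($n{\left(T \right)} = 2 \left(2237 T + 76\right) = 2 \left(76 + 2237 T\right) = 152 + 4474 T$)
$n{\left(-13 + 24 h \right)} - -2140574 = \left(152 + 4474 \left(-13 + 24 \cdot 1\right)\right) - -2140574 = \left(152 + 4474 \left(-13 + 24\right)\right) + 2140574 = \left(152 + 4474 \cdot 11\right) + 2140574 = \left(152 + 49214\right) + 2140574 = 49366 + 2140574 = 2189940$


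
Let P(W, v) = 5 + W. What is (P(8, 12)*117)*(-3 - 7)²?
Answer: 152100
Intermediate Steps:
(P(8, 12)*117)*(-3 - 7)² = ((5 + 8)*117)*(-3 - 7)² = (13*117)*(-10)² = 1521*100 = 152100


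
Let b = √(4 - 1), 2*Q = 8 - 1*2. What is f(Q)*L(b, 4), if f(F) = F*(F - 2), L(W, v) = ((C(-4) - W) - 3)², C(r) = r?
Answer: 156 + 42*√3 ≈ 228.75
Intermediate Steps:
Q = 3 (Q = (8 - 1*2)/2 = (8 - 2)/2 = (½)*6 = 3)
b = √3 ≈ 1.7320
L(W, v) = (-7 - W)² (L(W, v) = ((-4 - W) - 3)² = (-7 - W)²)
f(F) = F*(-2 + F)
f(Q)*L(b, 4) = (3*(-2 + 3))*(7 + √3)² = (3*1)*(7 + √3)² = 3*(7 + √3)²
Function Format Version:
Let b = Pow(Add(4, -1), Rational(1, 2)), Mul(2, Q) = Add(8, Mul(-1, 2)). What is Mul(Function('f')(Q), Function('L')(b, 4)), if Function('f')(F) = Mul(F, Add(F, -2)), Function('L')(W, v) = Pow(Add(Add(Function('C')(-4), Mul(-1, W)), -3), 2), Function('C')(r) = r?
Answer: Add(156, Mul(42, Pow(3, Rational(1, 2)))) ≈ 228.75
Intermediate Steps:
Q = 3 (Q = Mul(Rational(1, 2), Add(8, Mul(-1, 2))) = Mul(Rational(1, 2), Add(8, -2)) = Mul(Rational(1, 2), 6) = 3)
b = Pow(3, Rational(1, 2)) ≈ 1.7320
Function('L')(W, v) = Pow(Add(-7, Mul(-1, W)), 2) (Function('L')(W, v) = Pow(Add(Add(-4, Mul(-1, W)), -3), 2) = Pow(Add(-7, Mul(-1, W)), 2))
Function('f')(F) = Mul(F, Add(-2, F))
Mul(Function('f')(Q), Function('L')(b, 4)) = Mul(Mul(3, Add(-2, 3)), Pow(Add(7, Pow(3, Rational(1, 2))), 2)) = Mul(Mul(3, 1), Pow(Add(7, Pow(3, Rational(1, 2))), 2)) = Mul(3, Pow(Add(7, Pow(3, Rational(1, 2))), 2))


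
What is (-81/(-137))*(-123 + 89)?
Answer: -2754/137 ≈ -20.102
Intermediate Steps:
(-81/(-137))*(-123 + 89) = -81*(-1/137)*(-34) = (81/137)*(-34) = -2754/137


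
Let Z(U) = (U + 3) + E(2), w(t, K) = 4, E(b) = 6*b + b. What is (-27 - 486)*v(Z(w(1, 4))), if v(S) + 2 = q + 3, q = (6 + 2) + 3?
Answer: -6156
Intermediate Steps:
E(b) = 7*b
q = 11 (q = 8 + 3 = 11)
Z(U) = 17 + U (Z(U) = (U + 3) + 7*2 = (3 + U) + 14 = 17 + U)
v(S) = 12 (v(S) = -2 + (11 + 3) = -2 + 14 = 12)
(-27 - 486)*v(Z(w(1, 4))) = (-27 - 486)*12 = -513*12 = -6156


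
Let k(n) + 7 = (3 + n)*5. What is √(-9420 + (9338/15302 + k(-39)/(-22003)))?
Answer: 2*I*√1361966751414016213/24049279 ≈ 97.053*I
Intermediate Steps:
k(n) = 8 + 5*n (k(n) = -7 + (3 + n)*5 = -7 + (15 + 5*n) = 8 + 5*n)
√(-9420 + (9338/15302 + k(-39)/(-22003))) = √(-9420 + (9338/15302 + (8 + 5*(-39))/(-22003))) = √(-9420 + (9338*(1/15302) + (8 - 195)*(-1/22003))) = √(-9420 + (667/1093 - 187*(-1/22003))) = √(-9420 + (667/1093 + 187/22003)) = √(-9420 + 14880392/24049279) = √(-226529327788/24049279) = 2*I*√1361966751414016213/24049279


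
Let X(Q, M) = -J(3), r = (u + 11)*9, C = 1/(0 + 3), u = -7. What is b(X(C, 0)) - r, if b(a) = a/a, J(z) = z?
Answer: -35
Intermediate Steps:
C = ⅓ (C = 1/3 = ⅓ ≈ 0.33333)
r = 36 (r = (-7 + 11)*9 = 4*9 = 36)
X(Q, M) = -3 (X(Q, M) = -1*3 = -3)
b(a) = 1
b(X(C, 0)) - r = 1 - 1*36 = 1 - 36 = -35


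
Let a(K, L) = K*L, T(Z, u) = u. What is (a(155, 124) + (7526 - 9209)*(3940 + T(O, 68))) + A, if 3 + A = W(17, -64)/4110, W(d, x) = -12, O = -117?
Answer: -4607479197/685 ≈ -6.7262e+6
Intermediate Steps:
A = -2057/685 (A = -3 - 12/4110 = -3 - 12*1/4110 = -3 - 2/685 = -2057/685 ≈ -3.0029)
(a(155, 124) + (7526 - 9209)*(3940 + T(O, 68))) + A = (155*124 + (7526 - 9209)*(3940 + 68)) - 2057/685 = (19220 - 1683*4008) - 2057/685 = (19220 - 6745464) - 2057/685 = -6726244 - 2057/685 = -4607479197/685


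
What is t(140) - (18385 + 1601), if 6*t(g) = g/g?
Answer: -119915/6 ≈ -19986.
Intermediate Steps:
t(g) = ⅙ (t(g) = (g/g)/6 = (⅙)*1 = ⅙)
t(140) - (18385 + 1601) = ⅙ - (18385 + 1601) = ⅙ - 1*19986 = ⅙ - 19986 = -119915/6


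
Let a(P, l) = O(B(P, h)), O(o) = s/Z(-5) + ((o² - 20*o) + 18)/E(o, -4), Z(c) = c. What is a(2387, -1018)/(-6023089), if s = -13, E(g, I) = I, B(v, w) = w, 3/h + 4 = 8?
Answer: -547/1927388480 ≈ -2.8380e-7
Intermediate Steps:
h = ¾ (h = 3/(-4 + 8) = 3/4 = 3*(¼) = ¾ ≈ 0.75000)
O(o) = -19/10 + 5*o - o²/4 (O(o) = -13/(-5) + ((o² - 20*o) + 18)/(-4) = -13*(-⅕) + (18 + o² - 20*o)*(-¼) = 13/5 + (-9/2 + 5*o - o²/4) = -19/10 + 5*o - o²/4)
a(P, l) = 547/320 (a(P, l) = -19/10 + 5*(¾) - (¾)²/4 = -19/10 + 15/4 - ¼*9/16 = -19/10 + 15/4 - 9/64 = 547/320)
a(2387, -1018)/(-6023089) = (547/320)/(-6023089) = (547/320)*(-1/6023089) = -547/1927388480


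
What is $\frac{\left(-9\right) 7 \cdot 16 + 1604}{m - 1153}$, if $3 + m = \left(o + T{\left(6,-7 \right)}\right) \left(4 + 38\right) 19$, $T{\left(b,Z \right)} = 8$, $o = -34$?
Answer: $- \frac{149}{5476} \approx -0.02721$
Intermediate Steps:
$m = -20751$ ($m = -3 + \left(-34 + 8\right) \left(4 + 38\right) 19 = -3 + \left(-26\right) 42 \cdot 19 = -3 - 20748 = -20751$)
$\frac{\left(-9\right) 7 \cdot 16 + 1604}{m - 1153} = \frac{\left(-9\right) 7 \cdot 16 + 1604}{-20751 - 1153} = \frac{\left(-63\right) 16 + 1604}{-21904} = \left(-1008 + 1604\right) \left(- \frac{1}{21904}\right) = 596 \left(- \frac{1}{21904}\right) = - \frac{149}{5476}$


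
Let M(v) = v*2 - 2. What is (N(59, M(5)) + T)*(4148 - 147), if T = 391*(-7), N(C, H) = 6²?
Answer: -10806701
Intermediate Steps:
M(v) = -2 + 2*v (M(v) = 2*v - 2 = -2 + 2*v)
N(C, H) = 36
T = -2737
(N(59, M(5)) + T)*(4148 - 147) = (36 - 2737)*(4148 - 147) = -2701*4001 = -10806701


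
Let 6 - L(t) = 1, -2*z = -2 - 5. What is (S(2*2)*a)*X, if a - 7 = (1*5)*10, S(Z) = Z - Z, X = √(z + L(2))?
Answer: 0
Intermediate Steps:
z = 7/2 (z = -(-2 - 5)/2 = -½*(-7) = 7/2 ≈ 3.5000)
L(t) = 5 (L(t) = 6 - 1*1 = 6 - 1 = 5)
X = √34/2 (X = √(7/2 + 5) = √(17/2) = √34/2 ≈ 2.9155)
S(Z) = 0
a = 57 (a = 7 + (1*5)*10 = 7 + 5*10 = 7 + 50 = 57)
(S(2*2)*a)*X = (0*57)*(√34/2) = 0*(√34/2) = 0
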